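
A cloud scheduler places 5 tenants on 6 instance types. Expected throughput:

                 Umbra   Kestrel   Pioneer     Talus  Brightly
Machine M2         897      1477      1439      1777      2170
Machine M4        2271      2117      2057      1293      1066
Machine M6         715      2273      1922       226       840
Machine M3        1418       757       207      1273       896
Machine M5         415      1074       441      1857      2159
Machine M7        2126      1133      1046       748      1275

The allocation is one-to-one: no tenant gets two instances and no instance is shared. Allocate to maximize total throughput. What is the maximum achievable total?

Optimal: Umbra→Machine M7 (2126 ops/s), Kestrel→Machine M6 (2273 ops/s), Pioneer→Machine M4 (2057 ops/s), Talus→Machine M5 (1857 ops/s), Brightly→Machine M2 (2170 ops/s) — total 2126+2273+2057+1857+2170 = 10483 ops/s.
Row-greedy (each tenant in turn takes its best remaining instance) gives 9115 ops/s, worse by 1368.
Next-best assignment: Umbra→Machine M7, Kestrel→Machine M6, Pioneer→Machine M4, Talus→Machine M2, Brightly→Machine M5 = 10392 ops/s.
Swapping Brightly↔Kestrel (Brightly→Machine M6 840 ops/s, Kestrel→Machine M2 1477 ops/s) loses 2126.
Every other assignment is strictly worse.

Max total: 10483 ops/s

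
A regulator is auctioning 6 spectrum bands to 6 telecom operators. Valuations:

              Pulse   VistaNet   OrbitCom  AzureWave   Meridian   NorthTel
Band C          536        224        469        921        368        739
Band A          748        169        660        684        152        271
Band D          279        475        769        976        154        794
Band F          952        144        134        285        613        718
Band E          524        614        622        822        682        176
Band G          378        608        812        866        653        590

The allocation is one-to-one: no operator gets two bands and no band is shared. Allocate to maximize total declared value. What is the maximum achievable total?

Optimal: Pulse→Band F ($952M), VistaNet→Band G ($608M), OrbitCom→Band A ($660M), AzureWave→Band C ($921M), Meridian→Band E ($682M), NorthTel→Band D ($794M) — total 952+608+660+921+682+794 = $4617M.
Max-entry greedy (repeatedly take the single best remaining cell) gives $4330M, worse by 287.

Maximum total: $4617M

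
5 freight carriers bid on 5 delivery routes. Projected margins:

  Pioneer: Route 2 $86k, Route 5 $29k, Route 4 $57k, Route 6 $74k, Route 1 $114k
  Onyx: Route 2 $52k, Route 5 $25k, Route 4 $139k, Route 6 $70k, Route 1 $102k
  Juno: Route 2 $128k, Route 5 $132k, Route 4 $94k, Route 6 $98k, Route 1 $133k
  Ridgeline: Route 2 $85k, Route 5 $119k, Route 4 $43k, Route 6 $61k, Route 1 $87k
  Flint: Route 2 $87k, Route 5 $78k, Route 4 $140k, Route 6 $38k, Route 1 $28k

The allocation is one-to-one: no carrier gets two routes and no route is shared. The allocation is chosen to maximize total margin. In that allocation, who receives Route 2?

Juno receives Route 2.

Optimal: Pioneer→Route 1 ($114k), Onyx→Route 6 ($70k), Juno→Route 2 ($128k), Ridgeline→Route 5 ($119k), Flint→Route 4 ($140k) — total 114+70+128+119+140 = $571k.
Row-greedy (each carrier in turn takes its best remaining route) gives $508k, worse by 63.
Next-best assignment: Pioneer→Route 6, Onyx→Route 1, Juno→Route 2, Ridgeline→Route 5, Flint→Route 4 = $563k.
Every other assignment is strictly worse.
Juno's own top route is Route 1 ($133k), but forcing Juno→Route 1 and reassigning the rest optimally gives only $552k — worse by 19.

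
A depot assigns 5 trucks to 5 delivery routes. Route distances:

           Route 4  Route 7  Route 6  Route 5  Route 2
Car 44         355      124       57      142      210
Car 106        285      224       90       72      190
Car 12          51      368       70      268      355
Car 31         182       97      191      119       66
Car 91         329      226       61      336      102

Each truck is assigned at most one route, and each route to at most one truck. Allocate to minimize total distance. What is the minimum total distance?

This is a one-to-one assignment (minimum-cost bipartite matching).
Optimal: Car 44→Route 7 (124 km), Car 106→Route 5 (72 km), Car 12→Route 4 (51 km), Car 31→Route 2 (66 km), Car 91→Route 6 (61 km) — total 124+72+51+66+61 = 374 km.
Row-greedy (each truck in turn takes its cheapest remaining route) gives 472 km, worse by 98.
Swapping Car 12↔Car 44 (Car 12→Route 7 368 km, Car 44→Route 4 355 km) adds 548.

Min total: 374 km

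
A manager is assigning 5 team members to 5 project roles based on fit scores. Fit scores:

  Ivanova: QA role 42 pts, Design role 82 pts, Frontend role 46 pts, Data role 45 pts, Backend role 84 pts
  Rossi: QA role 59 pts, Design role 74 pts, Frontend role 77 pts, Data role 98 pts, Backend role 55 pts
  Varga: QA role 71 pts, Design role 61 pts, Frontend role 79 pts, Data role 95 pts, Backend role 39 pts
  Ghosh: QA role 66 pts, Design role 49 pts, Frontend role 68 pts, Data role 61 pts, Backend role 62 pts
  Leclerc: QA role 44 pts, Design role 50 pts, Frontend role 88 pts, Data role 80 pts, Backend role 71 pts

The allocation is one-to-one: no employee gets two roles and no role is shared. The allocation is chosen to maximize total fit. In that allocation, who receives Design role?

Optimal: Ivanova→Backend role (84 pts), Rossi→Design role (74 pts), Varga→Data role (95 pts), Ghosh→QA role (66 pts), Leclerc→Frontend role (88 pts) — total 84+74+95+66+88 = 407 pts.
Column-greedy (each role in turn goes to its best remaining employee) gives 401 pts, worse by 6.
Swapping Varga↔Leclerc (Varga→Frontend role 79 pts, Leclerc→Data role 80 pts) loses 24.
Every other assignment is strictly worse.
Rossi's own top role is Data role (98 pts), but forcing Rossi→Data role and reassigning the rest optimally gives only 401 pts — worse by 6.

Rossi receives Design role.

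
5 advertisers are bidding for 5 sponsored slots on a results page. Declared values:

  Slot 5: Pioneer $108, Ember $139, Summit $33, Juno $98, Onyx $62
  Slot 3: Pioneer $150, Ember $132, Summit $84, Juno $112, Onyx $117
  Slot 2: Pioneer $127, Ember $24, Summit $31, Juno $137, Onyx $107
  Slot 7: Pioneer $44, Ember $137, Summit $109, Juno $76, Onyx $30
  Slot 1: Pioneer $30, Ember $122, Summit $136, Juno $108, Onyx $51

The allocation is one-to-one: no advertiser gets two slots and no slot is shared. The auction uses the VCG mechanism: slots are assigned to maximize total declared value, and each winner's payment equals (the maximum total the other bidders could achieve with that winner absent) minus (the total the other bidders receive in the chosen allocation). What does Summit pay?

Efficient allocation: Pioneer→Slot 5 ($108), Ember→Slot 7 ($137), Summit→Slot 1 ($136), Juno→Slot 2 ($137), Onyx→Slot 3 ($117); total welfare W = $635.
Summit receives Slot 1 at value $136, so the others get W − 136 = $499.
Without Summit: best allocation of the remaining 4 bidders over all 5 slots is Pioneer→Slot 3 ($150), Ember→Slot 5 ($139), Juno→Slot 1 ($108), Onyx→Slot 2 ($107), total $504.
VCG payment = (others' best without Summit) − (others' welfare with Summit) = 504 − 499 = $5.

Summit pays $5.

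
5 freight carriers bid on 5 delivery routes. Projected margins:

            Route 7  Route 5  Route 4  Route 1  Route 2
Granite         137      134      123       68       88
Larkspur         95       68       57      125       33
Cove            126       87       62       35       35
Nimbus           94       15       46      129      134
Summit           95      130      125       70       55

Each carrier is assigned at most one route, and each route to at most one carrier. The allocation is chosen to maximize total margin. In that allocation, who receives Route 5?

Optimal: Granite→Route 5 ($134k), Larkspur→Route 1 ($125k), Cove→Route 7 ($126k), Nimbus→Route 2 ($134k), Summit→Route 4 ($125k) — total 134+125+126+134+125 = $644k.
Row-greedy (each carrier in turn takes its best remaining route) gives $608k, worse by 36.
Next-best assignment: Granite→Route 4, Larkspur→Route 1, Cove→Route 7, Nimbus→Route 2, Summit→Route 5 = $638k.
No other one-to-one assignment exceeds $644k.
Granite's own top route is Route 7 ($137k), but forcing Granite→Route 7 and reassigning the rest optimally gives only $608k — worse by 36.

Granite receives Route 5.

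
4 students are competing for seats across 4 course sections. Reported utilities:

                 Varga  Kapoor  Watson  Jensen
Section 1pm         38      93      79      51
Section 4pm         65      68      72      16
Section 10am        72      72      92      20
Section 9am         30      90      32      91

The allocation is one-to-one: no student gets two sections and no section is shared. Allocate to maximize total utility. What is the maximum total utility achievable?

This is a one-to-one assignment (maximum-weight bipartite matching).
Optimal: Varga→Section 4pm (65 points), Kapoor→Section 1pm (93 points), Watson→Section 10am (92 points), Jensen→Section 9am (91 points) — total 65+93+92+91 = 341 points.
Column-greedy (each section in turn goes to its best remaining student) gives 328 points, worse by 13.
Next-best assignment: Varga→Section 10am, Kapoor→Section 1pm, Watson→Section 4pm, Jensen→Section 9am = 328 points.

Max total: 341 points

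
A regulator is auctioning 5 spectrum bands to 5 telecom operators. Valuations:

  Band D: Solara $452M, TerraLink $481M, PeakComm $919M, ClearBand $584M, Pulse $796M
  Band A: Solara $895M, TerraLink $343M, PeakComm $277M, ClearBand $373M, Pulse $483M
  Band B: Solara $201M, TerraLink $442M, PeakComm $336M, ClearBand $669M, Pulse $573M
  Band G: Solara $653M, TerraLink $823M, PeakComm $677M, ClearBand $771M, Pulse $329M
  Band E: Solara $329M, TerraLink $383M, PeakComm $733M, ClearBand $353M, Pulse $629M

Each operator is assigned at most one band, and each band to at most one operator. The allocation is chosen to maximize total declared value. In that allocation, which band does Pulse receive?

Pulse receives Band E.

Optimal: Solara→Band A ($895M), TerraLink→Band G ($823M), PeakComm→Band D ($919M), ClearBand→Band B ($669M), Pulse→Band E ($629M) — total 895+823+919+669+629 = $3935M.
Checked against all permutations: $3935M is optimal.
Pulse's own top band is Band D ($796M), but forcing Pulse→Band D and reassigning the rest optimally gives only $3916M — worse by 19.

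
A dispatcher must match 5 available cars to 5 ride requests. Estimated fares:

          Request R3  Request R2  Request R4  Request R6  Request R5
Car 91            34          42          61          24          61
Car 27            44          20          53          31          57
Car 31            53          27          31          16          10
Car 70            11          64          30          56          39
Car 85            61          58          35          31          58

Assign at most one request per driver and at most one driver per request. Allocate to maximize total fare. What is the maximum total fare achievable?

Maximum total: $285

Optimal: Car 91→Request R4 ($61), Car 27→Request R5 ($57), Car 31→Request R3 ($53), Car 70→Request R6 ($56), Car 85→Request R2 ($58) — total 61+57+53+56+58 = $285.
Max-entry greedy (repeatedly take the single best remaining cell) gives $259, worse by 26.
Next-best assignment: Car 91→Request R5, Car 27→Request R4, Car 31→Request R3, Car 70→Request R6, Car 85→Request R2 = $281.
No other one-to-one assignment exceeds $285.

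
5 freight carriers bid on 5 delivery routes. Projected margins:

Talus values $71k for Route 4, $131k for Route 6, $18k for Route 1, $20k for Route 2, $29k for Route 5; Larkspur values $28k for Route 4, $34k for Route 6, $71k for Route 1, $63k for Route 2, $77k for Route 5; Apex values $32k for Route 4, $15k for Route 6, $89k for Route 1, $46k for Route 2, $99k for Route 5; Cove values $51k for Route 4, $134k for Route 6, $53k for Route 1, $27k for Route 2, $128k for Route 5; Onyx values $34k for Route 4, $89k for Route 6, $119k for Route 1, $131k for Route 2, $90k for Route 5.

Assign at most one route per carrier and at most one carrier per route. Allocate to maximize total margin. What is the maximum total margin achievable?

Optimal: Talus→Route 6 ($131k), Larkspur→Route 4 ($28k), Apex→Route 1 ($89k), Cove→Route 5 ($128k), Onyx→Route 2 ($131k) — total 131+28+89+128+131 = $507k.
Max-entry greedy (repeatedly take the single best remaining cell) gives $506k, worse by 1.
Checked against all permutations: $507k is optimal.

Maximum total: $507k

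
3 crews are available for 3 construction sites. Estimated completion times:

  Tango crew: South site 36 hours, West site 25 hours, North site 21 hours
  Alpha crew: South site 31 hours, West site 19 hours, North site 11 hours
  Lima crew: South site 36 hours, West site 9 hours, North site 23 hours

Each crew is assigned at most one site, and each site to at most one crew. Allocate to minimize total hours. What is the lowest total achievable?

Optimal: Tango crew→South site (36 hours), Alpha crew→North site (11 hours), Lima crew→West site (9 hours) — total 36+11+9 = 56 hours.
Row-greedy (each crew in turn takes its cheapest remaining site) gives 76 hours, worse by 20.
Swapping Alpha crew↔Lima crew (Alpha crew→West site 19 hours, Lima crew→North site 23 hours) adds 22.

Min total: 56 hours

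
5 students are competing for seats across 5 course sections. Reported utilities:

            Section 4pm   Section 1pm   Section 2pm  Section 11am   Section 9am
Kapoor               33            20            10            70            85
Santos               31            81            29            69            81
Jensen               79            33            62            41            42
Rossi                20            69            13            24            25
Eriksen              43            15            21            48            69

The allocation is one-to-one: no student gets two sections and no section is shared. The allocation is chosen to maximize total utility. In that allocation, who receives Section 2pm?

Treat this as an assignment problem: match each student to one section.
Optimal: Kapoor→Section 9am (85 points), Santos→Section 11am (69 points), Jensen→Section 2pm (62 points), Rossi→Section 1pm (69 points), Eriksen→Section 4pm (43 points) — total 85+69+62+69+43 = 328 points.
Column-greedy (each section in turn goes to its best remaining student) gives 276 points, worse by 52.
Jensen's own top section is Section 4pm (79 points), but forcing Jensen→Section 4pm and reassigning the rest optimally gives only 323 points — worse by 5.

Jensen receives Section 2pm.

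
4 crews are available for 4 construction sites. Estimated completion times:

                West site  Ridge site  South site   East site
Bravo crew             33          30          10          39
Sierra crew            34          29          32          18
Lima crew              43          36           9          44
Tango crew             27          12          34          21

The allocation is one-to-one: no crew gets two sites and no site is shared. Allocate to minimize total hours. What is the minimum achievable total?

Min total: 72 hours

Optimal: Bravo crew→West site (33 hours), Sierra crew→East site (18 hours), Lima crew→South site (9 hours), Tango crew→Ridge site (12 hours) — total 33+18+9+12 = 72 hours.
Column-greedy (each site in turn goes to its cheapest remaining crew) gives 104 hours, worse by 32.
Checked against all permutations: 72 hours is optimal.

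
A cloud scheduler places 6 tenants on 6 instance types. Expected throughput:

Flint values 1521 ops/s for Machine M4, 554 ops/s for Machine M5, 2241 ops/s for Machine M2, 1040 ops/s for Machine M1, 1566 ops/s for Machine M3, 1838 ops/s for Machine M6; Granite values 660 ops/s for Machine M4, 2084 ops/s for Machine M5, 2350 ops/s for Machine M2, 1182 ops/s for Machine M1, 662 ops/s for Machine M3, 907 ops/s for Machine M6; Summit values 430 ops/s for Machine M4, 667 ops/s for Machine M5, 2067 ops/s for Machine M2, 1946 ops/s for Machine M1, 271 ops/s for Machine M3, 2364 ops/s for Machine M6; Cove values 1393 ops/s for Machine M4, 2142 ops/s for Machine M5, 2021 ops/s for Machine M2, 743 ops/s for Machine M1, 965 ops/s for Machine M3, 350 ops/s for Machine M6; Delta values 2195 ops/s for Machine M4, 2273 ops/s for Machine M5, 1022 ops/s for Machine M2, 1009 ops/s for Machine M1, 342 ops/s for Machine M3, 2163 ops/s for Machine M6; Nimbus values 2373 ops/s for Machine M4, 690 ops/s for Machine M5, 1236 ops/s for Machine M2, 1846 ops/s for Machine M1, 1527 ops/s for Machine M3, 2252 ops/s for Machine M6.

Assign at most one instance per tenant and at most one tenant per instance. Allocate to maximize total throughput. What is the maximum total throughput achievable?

Maximum total: 12540 ops/s

This is the linear assignment problem.
Optimal: Flint→Machine M3 (1566 ops/s), Granite→Machine M2 (2350 ops/s), Summit→Machine M1 (1946 ops/s), Cove→Machine M5 (2142 ops/s), Delta→Machine M6 (2163 ops/s), Nimbus→Machine M4 (2373 ops/s) — total 1566+2350+1946+2142+2163+2373 = 12540 ops/s.
Max-entry greedy (repeatedly take the single best remaining cell) gives 11669 ops/s, worse by 871.
Next-best assignment: Flint→Machine M3, Granite→Machine M2, Summit→Machine M6, Cove→Machine M5, Delta→Machine M4, Nimbus→Machine M1 = 12463 ops/s.
No other one-to-one assignment exceeds 12540 ops/s.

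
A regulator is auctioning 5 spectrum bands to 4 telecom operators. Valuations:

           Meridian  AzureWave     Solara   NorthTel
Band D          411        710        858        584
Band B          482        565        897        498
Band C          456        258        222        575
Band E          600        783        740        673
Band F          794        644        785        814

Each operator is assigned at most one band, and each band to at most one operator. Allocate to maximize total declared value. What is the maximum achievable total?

Maximum total: $3074M

Optimal: Meridian→Band F ($794M), AzureWave→Band D ($710M), Solara→Band B ($897M), NorthTel→Band E ($673M) — total 794+710+897+673 = $3074M.
Max-entry greedy (repeatedly take the single best remaining cell) gives $2950M, worse by 124.
Next-best assignment: Meridian→Band F, AzureWave→Band E, Solara→Band B, NorthTel→Band D = $3058M.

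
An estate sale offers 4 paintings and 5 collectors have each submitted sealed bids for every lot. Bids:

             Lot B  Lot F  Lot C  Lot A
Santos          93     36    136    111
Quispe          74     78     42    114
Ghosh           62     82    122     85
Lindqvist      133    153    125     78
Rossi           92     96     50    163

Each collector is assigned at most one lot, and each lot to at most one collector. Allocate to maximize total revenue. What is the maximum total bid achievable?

Maximum total: $531

Optimal: Santos→Lot B ($93), Lindqvist→Lot F ($153), Ghosh→Lot C ($122), Rossi→Lot A ($163) — total 93+153+122+163 = $531.
Column-greedy (each lot in turn goes to its best remaining collector) gives $479, worse by 52.
Swapping Santos↔Rossi (Santos→Lot A $111, Rossi→Lot B $92) loses 53.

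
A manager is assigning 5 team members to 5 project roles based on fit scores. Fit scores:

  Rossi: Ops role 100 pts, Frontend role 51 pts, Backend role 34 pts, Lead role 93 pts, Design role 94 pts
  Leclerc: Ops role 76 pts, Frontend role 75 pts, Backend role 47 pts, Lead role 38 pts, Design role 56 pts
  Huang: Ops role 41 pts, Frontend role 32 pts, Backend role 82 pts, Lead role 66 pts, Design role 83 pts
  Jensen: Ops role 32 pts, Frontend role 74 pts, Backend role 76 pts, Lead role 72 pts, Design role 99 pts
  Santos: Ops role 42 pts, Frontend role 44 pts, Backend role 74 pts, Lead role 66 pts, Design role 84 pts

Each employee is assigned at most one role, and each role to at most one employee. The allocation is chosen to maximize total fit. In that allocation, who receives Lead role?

Santos receives Lead role.

This is the linear assignment problem.
Optimal: Rossi→Ops role (100 pts), Leclerc→Frontend role (75 pts), Huang→Backend role (82 pts), Jensen→Design role (99 pts), Santos→Lead role (66 pts) — total 100+75+82+99+66 = 422 pts.
Row-greedy (each employee in turn takes its best remaining role) gives 400 pts, worse by 22.
Santos's own top role is Design role (84 pts), but forcing Santos→Design role and reassigning the rest optimally gives only 413 pts — worse by 9.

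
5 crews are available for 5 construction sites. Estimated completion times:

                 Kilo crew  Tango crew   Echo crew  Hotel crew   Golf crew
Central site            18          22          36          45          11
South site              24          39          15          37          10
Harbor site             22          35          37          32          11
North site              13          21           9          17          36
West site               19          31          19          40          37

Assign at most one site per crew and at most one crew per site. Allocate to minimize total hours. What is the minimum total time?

This is the linear assignment problem.
Optimal: Kilo crew→West site (19 hours), Tango crew→Central site (22 hours), Echo crew→South site (15 hours), Hotel crew→North site (17 hours), Golf crew→Harbor site (11 hours) — total 19+22+15+17+11 = 84 hours.
Row-greedy (each crew in turn takes its cheapest remaining site) gives 119 hours, worse by 35.
Swapping Golf crew↔Kilo crew (Golf crew→West site 37 hours, Kilo crew→Harbor site 22 hours) adds 29.
No other one-to-one assignment undercuts 84 hours.

Minimum total: 84 hours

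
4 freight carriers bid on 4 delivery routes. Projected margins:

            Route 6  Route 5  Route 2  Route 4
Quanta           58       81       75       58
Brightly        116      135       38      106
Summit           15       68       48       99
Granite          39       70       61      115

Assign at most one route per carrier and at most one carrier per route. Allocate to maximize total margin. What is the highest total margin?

Maximum total: $374k

Optimal: Quanta→Route 2 ($75k), Brightly→Route 6 ($116k), Summit→Route 5 ($68k), Granite→Route 4 ($115k) — total 75+116+68+115 = $374k.
Max-entry greedy (repeatedly take the single best remaining cell) gives $340k, worse by 34.
No other one-to-one assignment exceeds $374k.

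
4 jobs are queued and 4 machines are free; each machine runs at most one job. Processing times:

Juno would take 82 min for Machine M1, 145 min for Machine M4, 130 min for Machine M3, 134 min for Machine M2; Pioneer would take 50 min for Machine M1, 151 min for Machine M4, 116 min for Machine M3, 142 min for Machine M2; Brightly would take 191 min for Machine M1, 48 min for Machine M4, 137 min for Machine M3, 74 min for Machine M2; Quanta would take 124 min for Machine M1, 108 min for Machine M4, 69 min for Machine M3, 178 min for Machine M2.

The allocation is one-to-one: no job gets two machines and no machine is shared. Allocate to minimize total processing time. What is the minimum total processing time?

Optimal: Juno→Machine M2 (134 min), Pioneer→Machine M1 (50 min), Brightly→Machine M4 (48 min), Quanta→Machine M3 (69 min) — total 134+50+48+69 = 301 min.
Row-greedy (each job in turn takes its cheapest remaining machine) gives 424 min, worse by 123.
Next-best assignment: Juno→Machine M4, Pioneer→Machine M1, Brightly→Machine M2, Quanta→Machine M3 = 338 min.

Min total: 301 min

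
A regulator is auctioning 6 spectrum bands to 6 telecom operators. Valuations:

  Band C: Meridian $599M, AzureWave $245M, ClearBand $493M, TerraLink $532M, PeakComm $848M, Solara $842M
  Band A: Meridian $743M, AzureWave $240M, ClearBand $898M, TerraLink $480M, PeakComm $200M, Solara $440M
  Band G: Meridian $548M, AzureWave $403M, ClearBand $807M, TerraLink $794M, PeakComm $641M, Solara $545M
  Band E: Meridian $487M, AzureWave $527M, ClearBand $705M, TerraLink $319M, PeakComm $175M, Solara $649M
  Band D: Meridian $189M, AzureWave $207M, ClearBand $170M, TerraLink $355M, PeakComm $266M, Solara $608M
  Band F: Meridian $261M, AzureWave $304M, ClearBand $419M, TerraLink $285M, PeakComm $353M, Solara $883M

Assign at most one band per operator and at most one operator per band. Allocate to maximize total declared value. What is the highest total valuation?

Optimal: Meridian→Band A ($743M), AzureWave→Band D ($207M), ClearBand→Band E ($705M), TerraLink→Band G ($794M), PeakComm→Band C ($848M), Solara→Band F ($883M) — total 743+207+705+794+848+883 = $4180M.
Row-greedy (each operator in turn takes its best remaining band) gives $3570M, worse by 610.
Checked against all permutations: $4180M is optimal.

Maximum total: $4180M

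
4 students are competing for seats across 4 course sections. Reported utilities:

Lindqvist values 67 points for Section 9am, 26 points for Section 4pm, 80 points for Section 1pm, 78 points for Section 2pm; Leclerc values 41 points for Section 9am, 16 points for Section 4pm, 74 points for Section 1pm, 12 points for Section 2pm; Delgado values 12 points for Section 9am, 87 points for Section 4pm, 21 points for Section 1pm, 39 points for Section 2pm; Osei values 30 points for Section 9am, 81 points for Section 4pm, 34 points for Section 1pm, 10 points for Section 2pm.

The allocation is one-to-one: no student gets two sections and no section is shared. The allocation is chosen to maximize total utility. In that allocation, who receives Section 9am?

This is the linear assignment problem.
Optimal: Lindqvist→Section 2pm (78 points), Leclerc→Section 1pm (74 points), Delgado→Section 4pm (87 points), Osei→Section 9am (30 points) — total 78+74+87+30 = 269 points.
Column-greedy (each section in turn goes to its best remaining student) gives 238 points, worse by 31.
Swapping Delgado↔Lindqvist (Delgado→Section 2pm 39 points, Lindqvist→Section 4pm 26 points) loses 100.
Osei's own top section is Section 4pm (81 points), but forcing Osei→Section 4pm and reassigning the rest optimally gives only 261 points — worse by 8.

Osei receives Section 9am.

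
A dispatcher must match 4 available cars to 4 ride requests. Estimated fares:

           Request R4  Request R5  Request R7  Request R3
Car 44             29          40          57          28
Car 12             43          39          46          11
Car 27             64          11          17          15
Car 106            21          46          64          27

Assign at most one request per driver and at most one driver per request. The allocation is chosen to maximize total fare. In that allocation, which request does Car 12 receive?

Car 12 receives Request R5.

Optimal: Car 44→Request R3 ($28), Car 12→Request R5 ($39), Car 27→Request R4 ($64), Car 106→Request R7 ($64) — total 28+39+64+64 = $195.
Max-entry greedy (repeatedly take the single best remaining cell) gives $179, worse by 16.
Car 12's own top request is Request R7 ($46), but forcing Car 12→Request R7 and reassigning the rest optimally gives only $184 — worse by 11.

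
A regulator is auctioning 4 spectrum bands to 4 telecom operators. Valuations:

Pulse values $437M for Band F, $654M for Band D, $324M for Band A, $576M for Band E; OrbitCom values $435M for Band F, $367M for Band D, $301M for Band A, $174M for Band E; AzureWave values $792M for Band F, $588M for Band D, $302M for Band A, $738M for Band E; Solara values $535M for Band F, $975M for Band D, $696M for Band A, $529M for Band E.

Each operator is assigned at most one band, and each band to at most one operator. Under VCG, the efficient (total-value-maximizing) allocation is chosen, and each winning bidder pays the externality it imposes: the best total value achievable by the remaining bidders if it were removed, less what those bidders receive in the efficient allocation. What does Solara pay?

Efficient allocation: Pulse→Band E ($576M), OrbitCom→Band A ($301M), AzureWave→Band F ($792M), Solara→Band D ($975M); total welfare W = $2644M.
Solara receives Band D at value $975M, so the others get W − 975 = $1669M.
Without Solara: best allocation of the remaining 3 bidders over all 4 bands is Pulse→Band D ($654M), OrbitCom→Band F ($435M), AzureWave→Band E ($738M), total $1827M.
VCG payment = (others' best without Solara) − (others' welfare with Solara) = 1827 − 1669 = $158M.

Solara pays $158M.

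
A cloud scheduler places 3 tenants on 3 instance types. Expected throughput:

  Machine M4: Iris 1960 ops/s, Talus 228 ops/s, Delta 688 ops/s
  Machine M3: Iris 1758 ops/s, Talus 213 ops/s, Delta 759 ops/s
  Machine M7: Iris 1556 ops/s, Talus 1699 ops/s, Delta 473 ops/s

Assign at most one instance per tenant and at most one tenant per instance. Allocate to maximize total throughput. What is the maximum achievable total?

Optimal: Iris→Machine M4 (1960 ops/s), Talus→Machine M7 (1699 ops/s), Delta→Machine M3 (759 ops/s) — total 1960+1699+759 = 4418 ops/s.
No other one-to-one assignment exceeds 4418 ops/s.

Max total: 4418 ops/s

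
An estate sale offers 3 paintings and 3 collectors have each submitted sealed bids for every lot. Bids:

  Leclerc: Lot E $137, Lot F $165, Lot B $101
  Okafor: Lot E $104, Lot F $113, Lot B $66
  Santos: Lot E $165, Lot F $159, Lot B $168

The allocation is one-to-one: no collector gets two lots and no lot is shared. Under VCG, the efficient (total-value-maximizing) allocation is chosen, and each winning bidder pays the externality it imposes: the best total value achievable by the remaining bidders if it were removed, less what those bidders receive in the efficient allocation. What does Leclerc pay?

Leclerc pays $9.

Efficient allocation: Leclerc→Lot F ($165), Okafor→Lot E ($104), Santos→Lot B ($168); total welfare W = $437.
Leclerc receives Lot F at value $165, so the others get W − 165 = $272.
Without Leclerc: best allocation of the remaining 2 bidders over all 3 lots is Okafor→Lot F ($113), Santos→Lot B ($168), total $281.
VCG payment = (others' best without Leclerc) − (others' welfare with Leclerc) = 281 − 272 = $9.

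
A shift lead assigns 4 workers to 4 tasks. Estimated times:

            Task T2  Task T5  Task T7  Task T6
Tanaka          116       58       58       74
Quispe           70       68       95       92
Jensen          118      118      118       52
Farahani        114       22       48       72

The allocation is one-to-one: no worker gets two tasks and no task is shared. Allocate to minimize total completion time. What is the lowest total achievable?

Minimum total: 202 min

This is a one-to-one assignment (minimum-cost bipartite matching).
Optimal: Tanaka→Task T7 (58 min), Quispe→Task T2 (70 min), Jensen→Task T6 (52 min), Farahani→Task T5 (22 min) — total 58+70+52+22 = 202 min.
Row-greedy (each worker in turn takes its cheapest remaining task) gives 228 min, worse by 26.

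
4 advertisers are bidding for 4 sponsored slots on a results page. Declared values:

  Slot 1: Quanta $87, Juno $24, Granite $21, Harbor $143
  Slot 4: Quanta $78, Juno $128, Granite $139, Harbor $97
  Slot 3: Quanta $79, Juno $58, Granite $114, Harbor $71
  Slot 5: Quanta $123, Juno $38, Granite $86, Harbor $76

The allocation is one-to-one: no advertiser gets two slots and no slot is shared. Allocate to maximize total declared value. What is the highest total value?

Optimal: Quanta→Slot 5 ($123), Juno→Slot 4 ($128), Granite→Slot 3 ($114), Harbor→Slot 1 ($143) — total 123+128+114+143 = $508.
Max-entry greedy (repeatedly take the single best remaining cell) gives $463, worse by 45.

Max total: $508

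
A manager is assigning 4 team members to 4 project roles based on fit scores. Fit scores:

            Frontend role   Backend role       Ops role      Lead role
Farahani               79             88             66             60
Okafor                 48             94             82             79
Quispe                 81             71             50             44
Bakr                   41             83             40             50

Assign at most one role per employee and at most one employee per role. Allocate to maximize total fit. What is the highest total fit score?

Optimal: Farahani→Ops role (66 pts), Okafor→Lead role (79 pts), Quispe→Frontend role (81 pts), Bakr→Backend role (83 pts) — total 66+79+81+83 = 309 pts.
Max-entry greedy (repeatedly take the single best remaining cell) gives 291 pts, worse by 18.
Next-best assignment: Farahani→Lead role, Okafor→Ops role, Quispe→Frontend role, Bakr→Backend role = 306 pts.

Maximum total: 309 pts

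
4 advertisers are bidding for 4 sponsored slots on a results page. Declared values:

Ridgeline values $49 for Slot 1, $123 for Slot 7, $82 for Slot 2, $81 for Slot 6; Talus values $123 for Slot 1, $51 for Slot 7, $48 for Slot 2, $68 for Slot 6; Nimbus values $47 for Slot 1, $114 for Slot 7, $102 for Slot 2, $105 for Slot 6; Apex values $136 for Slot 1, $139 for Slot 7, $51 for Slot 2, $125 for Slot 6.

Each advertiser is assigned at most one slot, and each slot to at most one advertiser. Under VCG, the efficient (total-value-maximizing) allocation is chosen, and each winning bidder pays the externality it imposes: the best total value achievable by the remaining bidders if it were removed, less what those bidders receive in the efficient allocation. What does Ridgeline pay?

Ridgeline pays $17.

Efficient allocation: Ridgeline→Slot 7 ($123), Talus→Slot 1 ($123), Nimbus→Slot 2 ($102), Apex→Slot 6 ($125); total welfare W = $473.
Ridgeline receives Slot 7 at value $123, so the others get W − 123 = $350.
Without Ridgeline: best allocation of the remaining 3 bidders over all 4 slots is Talus→Slot 1 ($123), Nimbus→Slot 6 ($105), Apex→Slot 7 ($139), total $367.
VCG payment = (others' best without Ridgeline) − (others' welfare with Ridgeline) = 367 − 350 = $17.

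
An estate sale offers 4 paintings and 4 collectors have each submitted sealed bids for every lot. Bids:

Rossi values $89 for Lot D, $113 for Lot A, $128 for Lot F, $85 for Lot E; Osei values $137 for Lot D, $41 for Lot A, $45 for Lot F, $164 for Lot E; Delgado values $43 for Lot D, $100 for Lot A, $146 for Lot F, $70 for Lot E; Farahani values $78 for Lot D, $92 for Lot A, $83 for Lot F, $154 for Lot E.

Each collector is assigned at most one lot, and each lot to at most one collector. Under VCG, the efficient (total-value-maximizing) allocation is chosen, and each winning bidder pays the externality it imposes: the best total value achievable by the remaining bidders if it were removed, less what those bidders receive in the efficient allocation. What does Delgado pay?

Delgado pays $15.

Efficient allocation: Rossi→Lot A ($113), Osei→Lot D ($137), Delgado→Lot F ($146), Farahani→Lot E ($154); total welfare W = $550.
Delgado receives Lot F at value $146, so the others get W − 146 = $404.
Without Delgado: best allocation of the remaining 3 bidders over all 4 lots is Rossi→Lot F ($128), Osei→Lot D ($137), Farahani→Lot E ($154), total $419.
VCG payment = (others' best without Delgado) − (others' welfare with Delgado) = 419 − 404 = $15.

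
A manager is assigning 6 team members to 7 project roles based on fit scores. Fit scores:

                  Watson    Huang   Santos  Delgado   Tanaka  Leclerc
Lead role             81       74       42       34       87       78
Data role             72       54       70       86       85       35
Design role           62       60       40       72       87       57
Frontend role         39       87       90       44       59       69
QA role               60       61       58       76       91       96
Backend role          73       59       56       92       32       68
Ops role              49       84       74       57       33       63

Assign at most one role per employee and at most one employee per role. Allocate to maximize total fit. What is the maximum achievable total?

Optimal: Watson→Lead role (81 pts), Huang→Ops role (84 pts), Santos→Frontend role (90 pts), Delgado→Backend role (92 pts), Tanaka→Design role (87 pts), Leclerc→QA role (96 pts) — total 81+84+90+92+87+96 = 530 pts.
Column-greedy (each role in turn goes to its best remaining employee) gives 480 pts, worse by 50.
No other one-to-one assignment exceeds 530 pts.

Max total: 530 pts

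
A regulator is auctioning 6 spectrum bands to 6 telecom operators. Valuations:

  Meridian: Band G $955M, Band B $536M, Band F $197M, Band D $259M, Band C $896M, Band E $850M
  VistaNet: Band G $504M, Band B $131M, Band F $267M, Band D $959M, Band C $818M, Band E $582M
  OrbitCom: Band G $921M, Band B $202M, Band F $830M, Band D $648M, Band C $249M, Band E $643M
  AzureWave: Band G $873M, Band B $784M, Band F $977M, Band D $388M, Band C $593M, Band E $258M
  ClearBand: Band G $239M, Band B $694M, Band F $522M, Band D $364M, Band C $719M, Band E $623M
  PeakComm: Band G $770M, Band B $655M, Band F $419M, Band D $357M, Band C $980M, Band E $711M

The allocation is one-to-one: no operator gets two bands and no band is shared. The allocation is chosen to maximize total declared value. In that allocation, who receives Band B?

This is a one-to-one assignment (maximum-weight bipartite matching).
Optimal: Meridian→Band E ($850M), VistaNet→Band D ($959M), OrbitCom→Band G ($921M), AzureWave→Band F ($977M), ClearBand→Band B ($694M), PeakComm→Band C ($980M) — total 850+959+921+977+694+980 = $5381M.
Max-entry greedy (repeatedly take the single best remaining cell) gives $5208M, worse by 173.
Next-best assignment: Meridian→Band G, VistaNet→Band D, OrbitCom→Band E, AzureWave→Band F, ClearBand→Band B, PeakComm→Band C = $5208M.
Checked against all permutations: $5381M is optimal.
ClearBand's own top band is Band C ($719M), but forcing ClearBand→Band C and reassigning the rest optimally gives only $5081M — worse by 300.

ClearBand receives Band B.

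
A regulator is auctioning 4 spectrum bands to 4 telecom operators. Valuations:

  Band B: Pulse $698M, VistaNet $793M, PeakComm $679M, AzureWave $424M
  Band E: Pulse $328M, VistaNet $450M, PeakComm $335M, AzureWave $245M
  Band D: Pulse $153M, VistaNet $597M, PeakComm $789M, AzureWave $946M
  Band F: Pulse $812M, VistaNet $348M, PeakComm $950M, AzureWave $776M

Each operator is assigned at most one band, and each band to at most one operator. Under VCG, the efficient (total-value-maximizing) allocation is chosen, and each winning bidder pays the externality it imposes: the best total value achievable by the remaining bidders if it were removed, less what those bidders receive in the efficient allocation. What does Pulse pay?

Pulse pays $343M.

Efficient allocation: Pulse→Band B ($698M), VistaNet→Band E ($450M), PeakComm→Band F ($950M), AzureWave→Band D ($946M); total welfare W = $3044M.
Pulse receives Band B at value $698M, so the others get W − 698 = $2346M.
Without Pulse: best allocation of the remaining 3 bidders over all 4 bands is VistaNet→Band B ($793M), PeakComm→Band F ($950M), AzureWave→Band D ($946M), total $2689M.
VCG payment = (others' best without Pulse) − (others' welfare with Pulse) = 2689 − 2346 = $343M.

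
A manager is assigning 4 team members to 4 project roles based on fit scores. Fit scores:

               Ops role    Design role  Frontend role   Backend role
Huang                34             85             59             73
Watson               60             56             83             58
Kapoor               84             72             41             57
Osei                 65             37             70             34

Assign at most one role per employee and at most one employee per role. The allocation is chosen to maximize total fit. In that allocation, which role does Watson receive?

Watson receives Backend role.

Optimal: Huang→Design role (85 pts), Watson→Backend role (58 pts), Kapoor→Ops role (84 pts), Osei→Frontend role (70 pts) — total 85+58+84+70 = 297 pts.
Max-entry greedy (repeatedly take the single best remaining cell) gives 286 pts, worse by 11.
Next-best assignment: Huang→Backend role, Watson→Frontend role, Kapoor→Design role, Osei→Ops role = 293 pts.
No other one-to-one assignment exceeds 297 pts.
Watson's own top role is Frontend role (83 pts), but forcing Watson→Frontend role and reassigning the rest optimally gives only 293 pts — worse by 4.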